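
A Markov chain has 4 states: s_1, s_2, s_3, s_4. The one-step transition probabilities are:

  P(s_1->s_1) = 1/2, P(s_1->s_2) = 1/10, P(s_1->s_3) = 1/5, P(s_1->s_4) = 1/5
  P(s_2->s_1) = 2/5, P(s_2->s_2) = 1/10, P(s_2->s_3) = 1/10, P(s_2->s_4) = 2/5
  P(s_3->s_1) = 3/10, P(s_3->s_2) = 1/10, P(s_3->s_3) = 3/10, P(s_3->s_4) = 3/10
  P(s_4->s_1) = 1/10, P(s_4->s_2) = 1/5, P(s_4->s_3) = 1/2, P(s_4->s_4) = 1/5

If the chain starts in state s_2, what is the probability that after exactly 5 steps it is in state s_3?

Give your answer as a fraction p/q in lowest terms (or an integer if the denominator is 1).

Answer: 29283/100000

Derivation:
Computing P^5 by repeated multiplication:
P^1 =
  s_1: [1/2, 1/10, 1/5, 1/5]
  s_2: [2/5, 1/10, 1/10, 2/5]
  s_3: [3/10, 1/10, 3/10, 3/10]
  s_4: [1/10, 1/5, 1/2, 1/5]
P^2 =
  s_1: [37/100, 3/25, 27/100, 6/25]
  s_2: [31/100, 7/50, 8/25, 23/100]
  s_3: [31/100, 13/100, 31/100, 1/4]
  s_4: [3/10, 3/25, 29/100, 29/100]
P^3 =
  s_1: [169/500, 31/250, 287/1000, 251/1000]
  s_2: [33/100, 123/1000, 287/1000, 13/50]
  s_3: [13/40, 1/8, 293/1000, 257/1000]
  s_4: [157/500, 129/1000, 38/125, 253/1000]
P^4 =
  s_1: [1649/5000, 1251/10000, 729/2500, 507/2000]
  s_2: [3263/10000, 63/500, 184/625, 2533/10000]
  s_3: [3261/10000, 1257/10000, 2939/10000, 2543/10000]
  s_4: [3251/10000, 1253/10000, 1467/5000, 1281/5000]
P^5 =
  s_1: [32777/100000, 2507/20000, 2927/10000, 12709/50000]
  s_2: [409/1250, 12533/100000, 29283/100000, 3183/12500]
  s_3: [32693/100000, 12543/100000, 29311/100000, 25453/100000]
  s_4: [32631/100000, 6281/50000, 29367/100000, 159/625]

(P^5)[s_2 -> s_3] = 29283/100000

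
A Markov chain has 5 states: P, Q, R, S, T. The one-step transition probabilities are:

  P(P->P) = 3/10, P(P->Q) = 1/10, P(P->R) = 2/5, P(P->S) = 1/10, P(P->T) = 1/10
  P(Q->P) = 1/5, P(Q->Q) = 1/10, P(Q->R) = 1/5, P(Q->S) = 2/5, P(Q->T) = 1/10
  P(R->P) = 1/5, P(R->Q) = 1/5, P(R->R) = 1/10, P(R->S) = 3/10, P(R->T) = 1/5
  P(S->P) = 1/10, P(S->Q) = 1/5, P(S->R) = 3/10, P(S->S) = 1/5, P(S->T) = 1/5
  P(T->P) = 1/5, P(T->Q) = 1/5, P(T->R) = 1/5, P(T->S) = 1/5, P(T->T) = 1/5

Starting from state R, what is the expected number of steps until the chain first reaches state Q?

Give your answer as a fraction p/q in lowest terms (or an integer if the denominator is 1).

Let h_i = expected steps to first reach Q from state i.
Boundary: h_Q = 0.
First-step equations for the other states:
  h_P = 1 + 3/10*h_P + 1/10*h_Q + 2/5*h_R + 1/10*h_S + 1/10*h_T
  h_R = 1 + 1/5*h_P + 1/5*h_Q + 1/10*h_R + 3/10*h_S + 1/5*h_T
  h_S = 1 + 1/10*h_P + 1/5*h_Q + 3/10*h_R + 1/5*h_S + 1/5*h_T
  h_T = 1 + 1/5*h_P + 1/5*h_Q + 1/5*h_R + 1/5*h_S + 1/5*h_T

Substituting h_Q = 0 and rearranging gives the linear system (I - Q) h = 1:
  [7/10, -2/5, -1/10, -1/10] . (h_P, h_R, h_S, h_T) = 1
  [-1/5, 9/10, -3/10, -1/5] . (h_P, h_R, h_S, h_T) = 1
  [-1/10, -3/10, 4/5, -1/5] . (h_P, h_R, h_S, h_T) = 1
  [-1/5, -1/5, -1/5, 4/5] . (h_P, h_R, h_S, h_T) = 1

Solving yields:
  h_P = 1081/175
  h_R = 971/175
  h_S = 961/175
  h_T = 972/175

Starting state is R, so the expected hitting time is h_R = 971/175.

Answer: 971/175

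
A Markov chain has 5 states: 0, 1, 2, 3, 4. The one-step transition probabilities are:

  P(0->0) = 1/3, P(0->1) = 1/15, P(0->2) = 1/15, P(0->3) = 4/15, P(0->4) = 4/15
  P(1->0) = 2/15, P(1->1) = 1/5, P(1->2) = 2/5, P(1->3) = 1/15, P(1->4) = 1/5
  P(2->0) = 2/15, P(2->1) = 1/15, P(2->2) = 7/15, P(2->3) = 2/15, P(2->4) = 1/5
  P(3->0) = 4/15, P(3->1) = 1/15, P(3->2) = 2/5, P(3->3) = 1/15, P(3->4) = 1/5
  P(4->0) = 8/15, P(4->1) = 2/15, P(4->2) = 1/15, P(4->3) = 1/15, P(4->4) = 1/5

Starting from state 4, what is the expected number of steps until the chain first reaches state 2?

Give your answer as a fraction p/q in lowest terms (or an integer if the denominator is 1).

Answer: 288/43

Derivation:
Let h_i = expected steps to first reach 2 from state i.
Boundary: h_2 = 0.
First-step equations for the other states:
  h_0 = 1 + 1/3*h_0 + 1/15*h_1 + 1/15*h_2 + 4/15*h_3 + 4/15*h_4
  h_1 = 1 + 2/15*h_0 + 1/5*h_1 + 2/5*h_2 + 1/15*h_3 + 1/5*h_4
  h_3 = 1 + 4/15*h_0 + 1/15*h_1 + 2/5*h_2 + 1/15*h_3 + 1/5*h_4
  h_4 = 1 + 8/15*h_0 + 2/15*h_1 + 1/15*h_2 + 1/15*h_3 + 1/5*h_4

Substituting h_2 = 0 and rearranging gives the linear system (I - Q) h = 1:
  [2/3, -1/15, -4/15, -4/15] . (h_0, h_1, h_3, h_4) = 1
  [-2/15, 4/5, -1/15, -1/5] . (h_0, h_1, h_3, h_4) = 1
  [-4/15, -1/15, 14/15, -1/5] . (h_0, h_1, h_3, h_4) = 1
  [-8/15, -2/15, -1/15, 4/5] . (h_0, h_1, h_3, h_4) = 1

Solving yields:
  h_0 = 279/43
  h_1 = 189/43
  h_3 = 201/43
  h_4 = 288/43

Starting state is 4, so the expected hitting time is h_4 = 288/43.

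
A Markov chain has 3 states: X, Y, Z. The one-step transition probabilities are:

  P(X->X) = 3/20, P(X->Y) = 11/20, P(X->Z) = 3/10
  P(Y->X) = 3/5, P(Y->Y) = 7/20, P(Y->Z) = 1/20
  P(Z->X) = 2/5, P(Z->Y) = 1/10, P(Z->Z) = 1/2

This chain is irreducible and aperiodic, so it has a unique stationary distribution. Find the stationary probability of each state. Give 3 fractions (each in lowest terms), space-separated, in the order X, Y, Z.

Answer: 128/339 122/339 89/339

Derivation:
The stationary distribution satisfies pi = pi * P, i.e.:
  pi_X = 3/20*pi_X + 3/5*pi_Y + 2/5*pi_Z
  pi_Y = 11/20*pi_X + 7/20*pi_Y + 1/10*pi_Z
  pi_Z = 3/10*pi_X + 1/20*pi_Y + 1/2*pi_Z
with normalization: pi_X + pi_Y + pi_Z = 1.

Using the first 2 balance equations plus normalization, the linear system A*pi = b is:
  [-17/20, 3/5, 2/5] . pi = 0
  [11/20, -13/20, 1/10] . pi = 0
  [1, 1, 1] . pi = 1

Solving yields:
  pi_X = 128/339
  pi_Y = 122/339
  pi_Z = 89/339

Verification (pi * P):
  128/339*3/20 + 122/339*3/5 + 89/339*2/5 = 128/339 = pi_X  (ok)
  128/339*11/20 + 122/339*7/20 + 89/339*1/10 = 122/339 = pi_Y  (ok)
  128/339*3/10 + 122/339*1/20 + 89/339*1/2 = 89/339 = pi_Z  (ok)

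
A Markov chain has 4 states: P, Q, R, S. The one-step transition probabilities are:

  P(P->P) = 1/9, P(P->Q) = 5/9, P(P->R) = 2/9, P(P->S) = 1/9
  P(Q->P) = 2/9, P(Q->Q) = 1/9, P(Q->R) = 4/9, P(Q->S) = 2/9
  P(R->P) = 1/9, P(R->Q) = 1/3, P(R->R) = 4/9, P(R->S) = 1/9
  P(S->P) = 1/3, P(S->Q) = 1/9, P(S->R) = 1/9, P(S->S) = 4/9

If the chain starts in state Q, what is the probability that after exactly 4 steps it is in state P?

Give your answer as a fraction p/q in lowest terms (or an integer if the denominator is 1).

Answer: 1226/6561

Derivation:
Computing P^4 by repeated multiplication:
P^1 =
  P: [1/9, 5/9, 2/9, 1/9]
  Q: [2/9, 1/9, 4/9, 2/9]
  R: [1/9, 1/3, 4/9, 1/9]
  S: [1/3, 1/9, 1/9, 4/9]
P^2 =
  P: [16/81, 17/81, 31/81, 17/81]
  Q: [14/81, 25/81, 26/81, 16/81]
  R: [14/81, 7/27, 31/81, 5/27]
  S: [2/9, 23/81, 2/9, 22/81]
P^3 =
  P: [44/243, 23/81, 241/729, 149/729]
  Q: [46/243, 7/27, 248/729, 154/729]
  R: [44/243, 199/729, 251/729, 49/243]
  S: [148/729, 7/27, 74/243, 170/729]
P^4 =
  P: [1234/6561, 1739/6561, 245/729, 461/2187]
  Q: [1226/6561, 1777/6561, 242/729, 460/2187]
  R: [1222/6561, 1759/6561, 737/2187, 1369/6561]
  S: [1258/6561, 1765/6561, 2110/6561, 476/2187]

(P^4)[Q -> P] = 1226/6561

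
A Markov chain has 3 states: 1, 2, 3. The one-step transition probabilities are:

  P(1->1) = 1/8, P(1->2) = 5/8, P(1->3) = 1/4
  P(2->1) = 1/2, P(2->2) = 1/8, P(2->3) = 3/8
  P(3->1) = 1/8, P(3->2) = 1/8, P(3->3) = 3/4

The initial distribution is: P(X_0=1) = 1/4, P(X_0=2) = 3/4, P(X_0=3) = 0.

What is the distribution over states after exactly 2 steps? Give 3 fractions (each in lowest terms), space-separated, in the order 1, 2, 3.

Answer: 7/32 21/64 29/64

Derivation:
Propagating the distribution step by step (d_{t+1} = d_t * P):
d_0 = (1=1/4, 2=3/4, 3=0)
  d_1[1] = 1/4*1/8 + 3/4*1/2 + 0*1/8 = 13/32
  d_1[2] = 1/4*5/8 + 3/4*1/8 + 0*1/8 = 1/4
  d_1[3] = 1/4*1/4 + 3/4*3/8 + 0*3/4 = 11/32
d_1 = (1=13/32, 2=1/4, 3=11/32)
  d_2[1] = 13/32*1/8 + 1/4*1/2 + 11/32*1/8 = 7/32
  d_2[2] = 13/32*5/8 + 1/4*1/8 + 11/32*1/8 = 21/64
  d_2[3] = 13/32*1/4 + 1/4*3/8 + 11/32*3/4 = 29/64
d_2 = (1=7/32, 2=21/64, 3=29/64)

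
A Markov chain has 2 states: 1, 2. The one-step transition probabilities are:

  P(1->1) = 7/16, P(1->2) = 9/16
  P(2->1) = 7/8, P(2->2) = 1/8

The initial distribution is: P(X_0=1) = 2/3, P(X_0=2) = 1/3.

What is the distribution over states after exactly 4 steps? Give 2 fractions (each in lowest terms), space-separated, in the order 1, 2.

Propagating the distribution step by step (d_{t+1} = d_t * P):
d_0 = (1=2/3, 2=1/3)
  d_1[1] = 2/3*7/16 + 1/3*7/8 = 7/12
  d_1[2] = 2/3*9/16 + 1/3*1/8 = 5/12
d_1 = (1=7/12, 2=5/12)
  d_2[1] = 7/12*7/16 + 5/12*7/8 = 119/192
  d_2[2] = 7/12*9/16 + 5/12*1/8 = 73/192
d_2 = (1=119/192, 2=73/192)
  d_3[1] = 119/192*7/16 + 73/192*7/8 = 1855/3072
  d_3[2] = 119/192*9/16 + 73/192*1/8 = 1217/3072
d_3 = (1=1855/3072, 2=1217/3072)
  d_4[1] = 1855/3072*7/16 + 1217/3072*7/8 = 30023/49152
  d_4[2] = 1855/3072*9/16 + 1217/3072*1/8 = 19129/49152
d_4 = (1=30023/49152, 2=19129/49152)

Answer: 30023/49152 19129/49152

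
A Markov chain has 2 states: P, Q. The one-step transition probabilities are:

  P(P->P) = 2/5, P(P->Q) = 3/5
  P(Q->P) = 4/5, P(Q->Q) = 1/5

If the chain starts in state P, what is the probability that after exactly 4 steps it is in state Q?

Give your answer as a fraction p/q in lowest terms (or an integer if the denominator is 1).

Answer: 261/625

Derivation:
Computing P^4 by repeated multiplication:
P^1 =
  P: [2/5, 3/5]
  Q: [4/5, 1/5]
P^2 =
  P: [16/25, 9/25]
  Q: [12/25, 13/25]
P^3 =
  P: [68/125, 57/125]
  Q: [76/125, 49/125]
P^4 =
  P: [364/625, 261/625]
  Q: [348/625, 277/625]

(P^4)[P -> Q] = 261/625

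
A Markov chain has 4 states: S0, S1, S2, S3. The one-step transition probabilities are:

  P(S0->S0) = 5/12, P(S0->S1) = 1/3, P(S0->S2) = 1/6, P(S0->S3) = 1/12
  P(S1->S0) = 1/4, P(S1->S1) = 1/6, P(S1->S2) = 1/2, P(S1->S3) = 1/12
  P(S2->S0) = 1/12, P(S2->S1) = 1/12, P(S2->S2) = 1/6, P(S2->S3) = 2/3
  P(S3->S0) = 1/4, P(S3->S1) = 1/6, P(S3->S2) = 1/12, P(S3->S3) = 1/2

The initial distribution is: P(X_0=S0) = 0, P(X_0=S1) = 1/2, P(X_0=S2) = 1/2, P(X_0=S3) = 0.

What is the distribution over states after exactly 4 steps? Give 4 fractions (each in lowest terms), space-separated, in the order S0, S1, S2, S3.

Answer: 5431/20736 2683/13824 4127/20736 4769/13824

Derivation:
Propagating the distribution step by step (d_{t+1} = d_t * P):
d_0 = (S0=0, S1=1/2, S2=1/2, S3=0)
  d_1[S0] = 0*5/12 + 1/2*1/4 + 1/2*1/12 + 0*1/4 = 1/6
  d_1[S1] = 0*1/3 + 1/2*1/6 + 1/2*1/12 + 0*1/6 = 1/8
  d_1[S2] = 0*1/6 + 1/2*1/2 + 1/2*1/6 + 0*1/12 = 1/3
  d_1[S3] = 0*1/12 + 1/2*1/12 + 1/2*2/3 + 0*1/2 = 3/8
d_1 = (S0=1/6, S1=1/8, S2=1/3, S3=3/8)
  d_2[S0] = 1/6*5/12 + 1/8*1/4 + 1/3*1/12 + 3/8*1/4 = 2/9
  d_2[S1] = 1/6*1/3 + 1/8*1/6 + 1/3*1/12 + 3/8*1/6 = 1/6
  d_2[S2] = 1/6*1/6 + 1/8*1/2 + 1/3*1/6 + 3/8*1/12 = 17/96
  d_2[S3] = 1/6*1/12 + 1/8*1/12 + 1/3*2/3 + 3/8*1/2 = 125/288
d_2 = (S0=2/9, S1=1/6, S2=17/96, S3=125/288)
  d_3[S0] = 2/9*5/12 + 1/6*1/4 + 17/96*1/12 + 125/288*1/4 = 445/1728
  d_3[S1] = 2/9*1/3 + 1/6*1/6 + 17/96*1/12 + 125/288*1/6 = 653/3456
  d_3[S2] = 2/9*1/6 + 1/6*1/2 + 17/96*1/6 + 125/288*1/12 = 643/3456
  d_3[S3] = 2/9*1/12 + 1/6*1/12 + 17/96*2/3 + 125/288*1/2 = 635/1728
d_3 = (S0=445/1728, S1=653/3456, S2=643/3456, S3=635/1728)
  d_4[S0] = 445/1728*5/12 + 653/3456*1/4 + 643/3456*1/12 + 635/1728*1/4 = 5431/20736
  d_4[S1] = 445/1728*1/3 + 653/3456*1/6 + 643/3456*1/12 + 635/1728*1/6 = 2683/13824
  d_4[S2] = 445/1728*1/6 + 653/3456*1/2 + 643/3456*1/6 + 635/1728*1/12 = 4127/20736
  d_4[S3] = 445/1728*1/12 + 653/3456*1/12 + 643/3456*2/3 + 635/1728*1/2 = 4769/13824
d_4 = (S0=5431/20736, S1=2683/13824, S2=4127/20736, S3=4769/13824)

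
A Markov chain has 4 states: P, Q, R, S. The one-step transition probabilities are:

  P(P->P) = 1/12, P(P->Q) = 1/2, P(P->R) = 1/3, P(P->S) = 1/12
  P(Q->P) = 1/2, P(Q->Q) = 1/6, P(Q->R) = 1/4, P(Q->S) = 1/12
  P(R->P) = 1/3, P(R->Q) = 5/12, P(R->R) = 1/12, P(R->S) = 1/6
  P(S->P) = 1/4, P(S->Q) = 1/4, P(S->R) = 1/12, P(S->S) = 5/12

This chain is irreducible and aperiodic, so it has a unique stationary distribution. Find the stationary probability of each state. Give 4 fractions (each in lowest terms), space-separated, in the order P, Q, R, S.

The stationary distribution satisfies pi = pi * P, i.e.:
  pi_P = 1/12*pi_P + 1/2*pi_Q + 1/3*pi_R + 1/4*pi_S
  pi_Q = 1/2*pi_P + 1/6*pi_Q + 5/12*pi_R + 1/4*pi_S
  pi_R = 1/3*pi_P + 1/4*pi_Q + 1/12*pi_R + 1/12*pi_S
  pi_S = 1/12*pi_P + 1/12*pi_Q + 1/6*pi_R + 5/12*pi_S
with normalization: pi_P + pi_Q + pi_R + pi_S = 1.

Using the first 3 balance equations plus normalization, the linear system A*pi = b is:
  [-11/12, 1/2, 1/3, 1/4] . pi = 0
  [1/2, -5/6, 5/12, 1/4] . pi = 0
  [1/3, 1/4, -11/12, 1/12] . pi = 0
  [1, 1, 1, 1] . pi = 1

Solving yields:
  pi_P = 31/103
  pi_Q = 652/1957
  pi_R = 419/1957
  pi_S = 297/1957

Verification (pi * P):
  31/103*1/12 + 652/1957*1/2 + 419/1957*1/3 + 297/1957*1/4 = 31/103 = pi_P  (ok)
  31/103*1/2 + 652/1957*1/6 + 419/1957*5/12 + 297/1957*1/4 = 652/1957 = pi_Q  (ok)
  31/103*1/3 + 652/1957*1/4 + 419/1957*1/12 + 297/1957*1/12 = 419/1957 = pi_R  (ok)
  31/103*1/12 + 652/1957*1/12 + 419/1957*1/6 + 297/1957*5/12 = 297/1957 = pi_S  (ok)

Answer: 31/103 652/1957 419/1957 297/1957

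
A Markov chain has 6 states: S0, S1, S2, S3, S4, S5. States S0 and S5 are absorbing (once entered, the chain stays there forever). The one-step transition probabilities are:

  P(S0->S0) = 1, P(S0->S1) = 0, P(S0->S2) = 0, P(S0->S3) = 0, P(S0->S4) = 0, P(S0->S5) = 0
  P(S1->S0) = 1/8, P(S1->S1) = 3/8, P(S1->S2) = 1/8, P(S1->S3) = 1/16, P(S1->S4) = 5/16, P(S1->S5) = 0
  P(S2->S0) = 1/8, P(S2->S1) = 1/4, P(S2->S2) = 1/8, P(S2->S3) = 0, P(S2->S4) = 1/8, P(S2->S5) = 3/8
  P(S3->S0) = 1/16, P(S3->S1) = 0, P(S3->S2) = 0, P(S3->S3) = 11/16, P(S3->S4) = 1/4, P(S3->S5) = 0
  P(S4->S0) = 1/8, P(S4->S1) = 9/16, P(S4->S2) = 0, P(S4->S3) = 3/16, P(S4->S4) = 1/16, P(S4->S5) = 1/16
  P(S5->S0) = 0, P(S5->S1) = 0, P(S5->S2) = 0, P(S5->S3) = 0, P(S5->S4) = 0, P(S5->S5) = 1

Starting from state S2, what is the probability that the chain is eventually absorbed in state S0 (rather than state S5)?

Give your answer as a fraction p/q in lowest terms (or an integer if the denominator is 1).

Let a_i = P(absorbed in S0 | start in state i).
Boundary conditions: a_S0 = 1, a_S5 = 0.
For each transient state i, a_i = sum_j P(i->j) * a_j:
  a_S1 = 1/8*a_S0 + 3/8*a_S1 + 1/8*a_S2 + 1/16*a_S3 + 5/16*a_S4 + 0*a_S5
  a_S2 = 1/8*a_S0 + 1/4*a_S1 + 1/8*a_S2 + 0*a_S3 + 1/8*a_S4 + 3/8*a_S5
  a_S3 = 1/16*a_S0 + 0*a_S1 + 0*a_S2 + 11/16*a_S3 + 1/4*a_S4 + 0*a_S5
  a_S4 = 1/8*a_S0 + 9/16*a_S1 + 0*a_S2 + 3/16*a_S3 + 1/16*a_S4 + 1/16*a_S5

Substituting a_S0 = 1 and a_S5 = 0, rearrange to (I - Q) a = r where r[i] = P(i -> S0):
  [5/8, -1/8, -1/16, -5/16] . (a_S1, a_S2, a_S3, a_S4) = 1/8
  [-1/4, 7/8, 0, -1/8] . (a_S1, a_S2, a_S3, a_S4) = 1/8
  [0, 0, 5/16, -1/4] . (a_S1, a_S2, a_S3, a_S4) = 1/16
  [-9/16, 0, -3/16, 15/16] . (a_S1, a_S2, a_S3, a_S4) = 1/8

Solving yields:
  a_S1 = 550/747
  a_S2 = 38/83
  a_S3 = 587/747
  a_S4 = 547/747

Starting state is S2, so the absorption probability is a_S2 = 38/83.

Answer: 38/83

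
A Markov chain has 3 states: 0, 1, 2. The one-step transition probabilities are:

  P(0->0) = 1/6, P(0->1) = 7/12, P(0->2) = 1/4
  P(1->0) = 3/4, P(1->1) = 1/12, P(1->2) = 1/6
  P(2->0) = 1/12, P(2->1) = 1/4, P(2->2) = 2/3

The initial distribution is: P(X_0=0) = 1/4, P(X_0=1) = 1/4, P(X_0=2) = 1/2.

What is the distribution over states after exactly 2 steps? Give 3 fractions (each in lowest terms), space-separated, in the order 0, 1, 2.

Propagating the distribution step by step (d_{t+1} = d_t * P):
d_0 = (0=1/4, 1=1/4, 2=1/2)
  d_1[0] = 1/4*1/6 + 1/4*3/4 + 1/2*1/12 = 13/48
  d_1[1] = 1/4*7/12 + 1/4*1/12 + 1/2*1/4 = 7/24
  d_1[2] = 1/4*1/4 + 1/4*1/6 + 1/2*2/3 = 7/16
d_1 = (0=13/48, 1=7/24, 2=7/16)
  d_2[0] = 13/48*1/6 + 7/24*3/4 + 7/16*1/12 = 173/576
  d_2[1] = 13/48*7/12 + 7/24*1/12 + 7/16*1/4 = 7/24
  d_2[2] = 13/48*1/4 + 7/24*1/6 + 7/16*2/3 = 235/576
d_2 = (0=173/576, 1=7/24, 2=235/576)

Answer: 173/576 7/24 235/576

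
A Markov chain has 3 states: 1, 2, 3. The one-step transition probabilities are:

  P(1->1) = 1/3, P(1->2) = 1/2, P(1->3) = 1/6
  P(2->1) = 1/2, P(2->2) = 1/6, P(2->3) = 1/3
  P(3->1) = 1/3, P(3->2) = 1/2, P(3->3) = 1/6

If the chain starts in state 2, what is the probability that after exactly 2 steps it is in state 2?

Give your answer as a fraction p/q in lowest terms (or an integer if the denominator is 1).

Computing P^2 by repeated multiplication:
P^1 =
  1: [1/3, 1/2, 1/6]
  2: [1/2, 1/6, 1/3]
  3: [1/3, 1/2, 1/6]
P^2 =
  1: [5/12, 1/3, 1/4]
  2: [13/36, 4/9, 7/36]
  3: [5/12, 1/3, 1/4]

(P^2)[2 -> 2] = 4/9

Answer: 4/9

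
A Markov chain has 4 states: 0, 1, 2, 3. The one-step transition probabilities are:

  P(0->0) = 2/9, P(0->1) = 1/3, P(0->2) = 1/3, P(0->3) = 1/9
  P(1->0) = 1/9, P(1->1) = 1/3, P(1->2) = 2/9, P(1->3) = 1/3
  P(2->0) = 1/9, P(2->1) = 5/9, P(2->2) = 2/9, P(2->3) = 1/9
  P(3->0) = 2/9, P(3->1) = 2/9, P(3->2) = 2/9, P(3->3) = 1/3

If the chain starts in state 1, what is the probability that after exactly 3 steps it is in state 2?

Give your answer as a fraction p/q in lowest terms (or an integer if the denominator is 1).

Answer: 175/729

Derivation:
Computing P^3 by repeated multiplication:
P^1 =
  0: [2/9, 1/3, 1/3, 1/9]
  1: [1/9, 1/3, 2/9, 1/3]
  2: [1/9, 5/9, 2/9, 1/9]
  3: [2/9, 2/9, 2/9, 1/3]
P^2 =
  0: [4/27, 32/81, 20/81, 17/81]
  1: [13/81, 28/81, 19/81, 7/27]
  2: [11/81, 10/27, 19/81, 7/27]
  3: [14/81, 28/81, 20/81, 19/81]
P^3 =
  0: [110/729, 266/729, 58/243, 179/729]
  1: [115/729, 260/729, 175/729, 179/729]
  2: [113/729, 260/729, 173/729, 61/243]
  3: [38/243, 88/243, 176/729, 175/729]

(P^3)[1 -> 2] = 175/729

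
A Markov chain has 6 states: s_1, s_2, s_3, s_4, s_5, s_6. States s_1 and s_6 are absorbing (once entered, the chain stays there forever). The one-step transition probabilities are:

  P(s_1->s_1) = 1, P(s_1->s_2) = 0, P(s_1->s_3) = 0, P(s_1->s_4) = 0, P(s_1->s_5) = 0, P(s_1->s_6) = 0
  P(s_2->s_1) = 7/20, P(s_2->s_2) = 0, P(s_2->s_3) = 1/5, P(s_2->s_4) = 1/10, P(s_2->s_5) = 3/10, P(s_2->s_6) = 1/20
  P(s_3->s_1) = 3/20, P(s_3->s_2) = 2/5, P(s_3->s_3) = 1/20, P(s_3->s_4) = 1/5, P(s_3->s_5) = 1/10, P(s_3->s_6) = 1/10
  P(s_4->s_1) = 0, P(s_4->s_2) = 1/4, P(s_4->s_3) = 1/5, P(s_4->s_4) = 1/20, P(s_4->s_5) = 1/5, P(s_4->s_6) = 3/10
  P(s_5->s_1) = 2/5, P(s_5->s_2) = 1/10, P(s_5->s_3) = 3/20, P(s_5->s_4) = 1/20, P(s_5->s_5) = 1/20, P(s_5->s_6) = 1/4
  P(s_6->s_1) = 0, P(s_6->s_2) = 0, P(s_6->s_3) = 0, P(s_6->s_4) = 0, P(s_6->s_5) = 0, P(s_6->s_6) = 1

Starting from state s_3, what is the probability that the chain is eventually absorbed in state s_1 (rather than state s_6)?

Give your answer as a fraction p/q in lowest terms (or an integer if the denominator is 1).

Let a_i = P(absorbed in s_1 | start in state i).
Boundary conditions: a_s_1 = 1, a_s_6 = 0.
For each transient state i, a_i = sum_j P(i->j) * a_j:
  a_s_2 = 7/20*a_s_1 + 0*a_s_2 + 1/5*a_s_3 + 1/10*a_s_4 + 3/10*a_s_5 + 1/20*a_s_6
  a_s_3 = 3/20*a_s_1 + 2/5*a_s_2 + 1/20*a_s_3 + 1/5*a_s_4 + 1/10*a_s_5 + 1/10*a_s_6
  a_s_4 = 0*a_s_1 + 1/4*a_s_2 + 1/5*a_s_3 + 1/20*a_s_4 + 1/5*a_s_5 + 3/10*a_s_6
  a_s_5 = 2/5*a_s_1 + 1/10*a_s_2 + 3/20*a_s_3 + 1/20*a_s_4 + 1/20*a_s_5 + 1/4*a_s_6

Substituting a_s_1 = 1 and a_s_6 = 0, rearrange to (I - Q) a = r where r[i] = P(i -> s_1):
  [1, -1/5, -1/10, -3/10] . (a_s_2, a_s_3, a_s_4, a_s_5) = 7/20
  [-2/5, 19/20, -1/5, -1/10] . (a_s_2, a_s_3, a_s_4, a_s_5) = 3/20
  [-1/4, -1/5, 19/20, -1/5] . (a_s_2, a_s_3, a_s_4, a_s_5) = 0
  [-1/10, -3/20, -1/20, 19/20] . (a_s_2, a_s_3, a_s_4, a_s_5) = 2/5

Solving yields:
  a_s_2 = 69705/99472
  a_s_3 = 30377/49736
  a_s_4 = 44003/99472
  a_s_5 = 61129/99472

Starting state is s_3, so the absorption probability is a_s_3 = 30377/49736.

Answer: 30377/49736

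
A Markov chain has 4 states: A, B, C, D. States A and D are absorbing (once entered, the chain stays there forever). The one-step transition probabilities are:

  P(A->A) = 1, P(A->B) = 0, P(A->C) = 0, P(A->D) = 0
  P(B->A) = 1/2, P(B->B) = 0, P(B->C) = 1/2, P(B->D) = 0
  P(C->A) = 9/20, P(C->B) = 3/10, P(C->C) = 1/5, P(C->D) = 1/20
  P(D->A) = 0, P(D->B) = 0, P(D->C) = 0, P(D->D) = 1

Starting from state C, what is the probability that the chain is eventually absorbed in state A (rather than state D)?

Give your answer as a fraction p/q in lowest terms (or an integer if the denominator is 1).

Let a_i = P(absorbed in A | start in state i).
Boundary conditions: a_A = 1, a_D = 0.
For each transient state i, a_i = sum_j P(i->j) * a_j:
  a_B = 1/2*a_A + 0*a_B + 1/2*a_C + 0*a_D
  a_C = 9/20*a_A + 3/10*a_B + 1/5*a_C + 1/20*a_D

Substituting a_A = 1 and a_D = 0, rearrange to (I - Q) a = r where r[i] = P(i -> A):
  [1, -1/2] . (a_B, a_C) = 1/2
  [-3/10, 4/5] . (a_B, a_C) = 9/20

Solving yields:
  a_B = 25/26
  a_C = 12/13

Starting state is C, so the absorption probability is a_C = 12/13.

Answer: 12/13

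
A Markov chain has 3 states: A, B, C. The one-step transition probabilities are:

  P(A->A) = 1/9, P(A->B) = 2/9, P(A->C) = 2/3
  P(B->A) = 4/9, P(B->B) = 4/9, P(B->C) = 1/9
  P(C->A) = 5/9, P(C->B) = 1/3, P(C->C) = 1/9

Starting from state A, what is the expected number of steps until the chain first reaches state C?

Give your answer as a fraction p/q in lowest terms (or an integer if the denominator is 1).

Answer: 63/32

Derivation:
Let h_i = expected steps to first reach C from state i.
Boundary: h_C = 0.
First-step equations for the other states:
  h_A = 1 + 1/9*h_A + 2/9*h_B + 2/3*h_C
  h_B = 1 + 4/9*h_A + 4/9*h_B + 1/9*h_C

Substituting h_C = 0 and rearranging gives the linear system (I - Q) h = 1:
  [8/9, -2/9] . (h_A, h_B) = 1
  [-4/9, 5/9] . (h_A, h_B) = 1

Solving yields:
  h_A = 63/32
  h_B = 27/8

Starting state is A, so the expected hitting time is h_A = 63/32.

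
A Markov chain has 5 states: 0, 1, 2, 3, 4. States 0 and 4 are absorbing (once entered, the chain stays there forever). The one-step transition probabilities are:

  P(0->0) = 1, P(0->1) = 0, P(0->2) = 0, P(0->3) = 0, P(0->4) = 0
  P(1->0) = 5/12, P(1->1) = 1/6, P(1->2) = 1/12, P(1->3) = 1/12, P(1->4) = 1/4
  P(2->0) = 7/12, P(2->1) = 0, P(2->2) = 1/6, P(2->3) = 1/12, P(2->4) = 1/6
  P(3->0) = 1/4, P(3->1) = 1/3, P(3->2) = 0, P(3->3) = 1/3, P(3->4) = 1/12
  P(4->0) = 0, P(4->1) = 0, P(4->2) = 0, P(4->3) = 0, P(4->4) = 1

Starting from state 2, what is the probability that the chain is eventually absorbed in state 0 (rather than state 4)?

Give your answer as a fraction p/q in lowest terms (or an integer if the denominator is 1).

Let a_i = P(absorbed in 0 | start in state i).
Boundary conditions: a_0 = 1, a_4 = 0.
For each transient state i, a_i = sum_j P(i->j) * a_j:
  a_1 = 5/12*a_0 + 1/6*a_1 + 1/12*a_2 + 1/12*a_3 + 1/4*a_4
  a_2 = 7/12*a_0 + 0*a_1 + 1/6*a_2 + 1/12*a_3 + 1/6*a_4
  a_3 = 1/4*a_0 + 1/3*a_1 + 0*a_2 + 1/3*a_3 + 1/12*a_4

Substituting a_0 = 1 and a_4 = 0, rearrange to (I - Q) a = r where r[i] = P(i -> 0):
  [5/6, -1/12, -1/12] . (a_1, a_2, a_3) = 5/12
  [0, 5/6, -1/12] . (a_1, a_2, a_3) = 7/12
  [-1/3, 0, 2/3] . (a_1, a_2, a_3) = 1/4

Solving yields:
  a_1 = 163/252
  a_2 = 97/126
  a_3 = 44/63

Starting state is 2, so the absorption probability is a_2 = 97/126.

Answer: 97/126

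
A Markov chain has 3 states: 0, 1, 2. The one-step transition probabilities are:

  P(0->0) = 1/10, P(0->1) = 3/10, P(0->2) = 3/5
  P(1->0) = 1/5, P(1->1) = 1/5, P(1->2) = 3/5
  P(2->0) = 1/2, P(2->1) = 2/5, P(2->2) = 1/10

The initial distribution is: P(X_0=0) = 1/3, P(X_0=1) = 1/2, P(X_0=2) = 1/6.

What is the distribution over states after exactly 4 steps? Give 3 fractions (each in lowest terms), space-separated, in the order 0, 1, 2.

Propagating the distribution step by step (d_{t+1} = d_t * P):
d_0 = (0=1/3, 1=1/2, 2=1/6)
  d_1[0] = 1/3*1/10 + 1/2*1/5 + 1/6*1/2 = 13/60
  d_1[1] = 1/3*3/10 + 1/2*1/5 + 1/6*2/5 = 4/15
  d_1[2] = 1/3*3/5 + 1/2*3/5 + 1/6*1/10 = 31/60
d_1 = (0=13/60, 1=4/15, 2=31/60)
  d_2[0] = 13/60*1/10 + 4/15*1/5 + 31/60*1/2 = 1/3
  d_2[1] = 13/60*3/10 + 4/15*1/5 + 31/60*2/5 = 13/40
  d_2[2] = 13/60*3/5 + 4/15*3/5 + 31/60*1/10 = 41/120
d_2 = (0=1/3, 1=13/40, 2=41/120)
  d_3[0] = 1/3*1/10 + 13/40*1/5 + 41/120*1/2 = 323/1200
  d_3[1] = 1/3*3/10 + 13/40*1/5 + 41/120*2/5 = 181/600
  d_3[2] = 1/3*3/5 + 13/40*3/5 + 41/120*1/10 = 103/240
d_3 = (0=323/1200, 1=181/600, 2=103/240)
  d_4[0] = 323/1200*1/10 + 181/600*1/5 + 103/240*1/2 = 1811/6000
  d_4[1] = 323/1200*3/10 + 181/600*1/5 + 103/240*2/5 = 1251/4000
  d_4[2] = 323/1200*3/5 + 181/600*3/5 + 103/240*1/10 = 37/96
d_4 = (0=1811/6000, 1=1251/4000, 2=37/96)

Answer: 1811/6000 1251/4000 37/96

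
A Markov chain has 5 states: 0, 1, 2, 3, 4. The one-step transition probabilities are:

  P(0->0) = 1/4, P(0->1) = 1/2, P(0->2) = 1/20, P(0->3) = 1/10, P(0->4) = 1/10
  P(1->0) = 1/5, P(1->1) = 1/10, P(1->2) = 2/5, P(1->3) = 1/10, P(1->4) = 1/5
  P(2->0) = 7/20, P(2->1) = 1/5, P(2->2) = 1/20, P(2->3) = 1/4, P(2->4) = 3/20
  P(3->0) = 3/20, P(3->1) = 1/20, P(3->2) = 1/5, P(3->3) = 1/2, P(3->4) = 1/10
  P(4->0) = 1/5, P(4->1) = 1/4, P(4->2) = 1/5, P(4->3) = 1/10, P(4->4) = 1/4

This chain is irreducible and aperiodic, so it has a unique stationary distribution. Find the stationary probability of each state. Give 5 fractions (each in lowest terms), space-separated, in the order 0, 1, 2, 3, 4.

The stationary distribution satisfies pi = pi * P, i.e.:
  pi_0 = 1/4*pi_0 + 1/5*pi_1 + 7/20*pi_2 + 3/20*pi_3 + 1/5*pi_4
  pi_1 = 1/2*pi_0 + 1/10*pi_1 + 1/5*pi_2 + 1/20*pi_3 + 1/4*pi_4
  pi_2 = 1/20*pi_0 + 2/5*pi_1 + 1/20*pi_2 + 1/5*pi_3 + 1/5*pi_4
  pi_3 = 1/10*pi_0 + 1/10*pi_1 + 1/4*pi_2 + 1/2*pi_3 + 1/10*pi_4
  pi_4 = 1/10*pi_0 + 1/5*pi_1 + 3/20*pi_2 + 1/10*pi_3 + 1/4*pi_4
with normalization: pi_0 + pi_1 + pi_2 + pi_3 + pi_4 = 1.

Using the first 4 balance equations plus normalization, the linear system A*pi = b is:
  [-3/4, 1/5, 7/20, 3/20, 1/5] . pi = 0
  [1/2, -9/10, 1/5, 1/20, 1/4] . pi = 0
  [1/20, 2/5, -19/20, 1/5, 1/5] . pi = 0
  [1/10, 1/10, 1/4, -1/2, 1/10] . pi = 0
  [1, 1, 1, 1, 1] . pi = 1

Solving yields:
  pi_0 = 28310/124053
  pi_1 = 9185/41351
  pi_2 = 7558/41351
  pi_3 = 26344/124053
  pi_4 = 6390/41351

Verification (pi * P):
  28310/124053*1/4 + 9185/41351*1/5 + 7558/41351*7/20 + 26344/124053*3/20 + 6390/41351*1/5 = 28310/124053 = pi_0  (ok)
  28310/124053*1/2 + 9185/41351*1/10 + 7558/41351*1/5 + 26344/124053*1/20 + 6390/41351*1/4 = 9185/41351 = pi_1  (ok)
  28310/124053*1/20 + 9185/41351*2/5 + 7558/41351*1/20 + 26344/124053*1/5 + 6390/41351*1/5 = 7558/41351 = pi_2  (ok)
  28310/124053*1/10 + 9185/41351*1/10 + 7558/41351*1/4 + 26344/124053*1/2 + 6390/41351*1/10 = 26344/124053 = pi_3  (ok)
  28310/124053*1/10 + 9185/41351*1/5 + 7558/41351*3/20 + 26344/124053*1/10 + 6390/41351*1/4 = 6390/41351 = pi_4  (ok)

Answer: 28310/124053 9185/41351 7558/41351 26344/124053 6390/41351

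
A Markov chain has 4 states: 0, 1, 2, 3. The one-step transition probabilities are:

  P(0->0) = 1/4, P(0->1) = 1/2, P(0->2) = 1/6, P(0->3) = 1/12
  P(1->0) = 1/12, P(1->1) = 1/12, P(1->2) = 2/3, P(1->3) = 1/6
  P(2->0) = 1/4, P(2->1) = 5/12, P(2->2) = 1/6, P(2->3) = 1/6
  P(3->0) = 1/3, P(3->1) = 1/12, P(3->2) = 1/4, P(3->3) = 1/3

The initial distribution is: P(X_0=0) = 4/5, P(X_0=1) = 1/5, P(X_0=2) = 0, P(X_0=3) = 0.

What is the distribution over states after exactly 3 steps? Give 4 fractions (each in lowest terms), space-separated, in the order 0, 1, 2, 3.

Answer: 1901/8640 313/1080 2693/8640 257/1440

Derivation:
Propagating the distribution step by step (d_{t+1} = d_t * P):
d_0 = (0=4/5, 1=1/5, 2=0, 3=0)
  d_1[0] = 4/5*1/4 + 1/5*1/12 + 0*1/4 + 0*1/3 = 13/60
  d_1[1] = 4/5*1/2 + 1/5*1/12 + 0*5/12 + 0*1/12 = 5/12
  d_1[2] = 4/5*1/6 + 1/5*2/3 + 0*1/6 + 0*1/4 = 4/15
  d_1[3] = 4/5*1/12 + 1/5*1/6 + 0*1/6 + 0*1/3 = 1/10
d_1 = (0=13/60, 1=5/12, 2=4/15, 3=1/10)
  d_2[0] = 13/60*1/4 + 5/12*1/12 + 4/15*1/4 + 1/10*1/3 = 17/90
  d_2[1] = 13/60*1/2 + 5/12*1/12 + 4/15*5/12 + 1/10*1/12 = 21/80
  d_2[2] = 13/60*1/6 + 5/12*2/3 + 4/15*1/6 + 1/10*1/4 = 23/60
  d_2[3] = 13/60*1/12 + 5/12*1/6 + 4/15*1/6 + 1/10*1/3 = 119/720
d_2 = (0=17/90, 1=21/80, 2=23/60, 3=119/720)
  d_3[0] = 17/90*1/4 + 21/80*1/12 + 23/60*1/4 + 119/720*1/3 = 1901/8640
  d_3[1] = 17/90*1/2 + 21/80*1/12 + 23/60*5/12 + 119/720*1/12 = 313/1080
  d_3[2] = 17/90*1/6 + 21/80*2/3 + 23/60*1/6 + 119/720*1/4 = 2693/8640
  d_3[3] = 17/90*1/12 + 21/80*1/6 + 23/60*1/6 + 119/720*1/3 = 257/1440
d_3 = (0=1901/8640, 1=313/1080, 2=2693/8640, 3=257/1440)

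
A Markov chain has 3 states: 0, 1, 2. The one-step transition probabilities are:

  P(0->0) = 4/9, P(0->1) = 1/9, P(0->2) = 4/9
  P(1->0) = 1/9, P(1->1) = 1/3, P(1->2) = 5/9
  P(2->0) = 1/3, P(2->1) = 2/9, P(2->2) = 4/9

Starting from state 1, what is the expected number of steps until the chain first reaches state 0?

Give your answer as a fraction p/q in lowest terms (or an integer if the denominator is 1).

Answer: 9/2

Derivation:
Let h_i = expected steps to first reach 0 from state i.
Boundary: h_0 = 0.
First-step equations for the other states:
  h_1 = 1 + 1/9*h_0 + 1/3*h_1 + 5/9*h_2
  h_2 = 1 + 1/3*h_0 + 2/9*h_1 + 4/9*h_2

Substituting h_0 = 0 and rearranging gives the linear system (I - Q) h = 1:
  [2/3, -5/9] . (h_1, h_2) = 1
  [-2/9, 5/9] . (h_1, h_2) = 1

Solving yields:
  h_1 = 9/2
  h_2 = 18/5

Starting state is 1, so the expected hitting time is h_1 = 9/2.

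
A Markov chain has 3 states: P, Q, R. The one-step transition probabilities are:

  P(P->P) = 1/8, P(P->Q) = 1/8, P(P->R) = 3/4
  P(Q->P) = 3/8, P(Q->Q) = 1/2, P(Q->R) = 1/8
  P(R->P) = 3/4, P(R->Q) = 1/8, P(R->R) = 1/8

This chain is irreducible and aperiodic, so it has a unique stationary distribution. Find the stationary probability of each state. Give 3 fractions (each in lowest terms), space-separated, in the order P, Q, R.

The stationary distribution satisfies pi = pi * P, i.e.:
  pi_P = 1/8*pi_P + 3/8*pi_Q + 3/4*pi_R
  pi_Q = 1/8*pi_P + 1/2*pi_Q + 1/8*pi_R
  pi_R = 3/4*pi_P + 1/8*pi_Q + 1/8*pi_R
with normalization: pi_P + pi_Q + pi_R = 1.

Using the first 2 balance equations plus normalization, the linear system A*pi = b is:
  [-7/8, 3/8, 3/4] . pi = 0
  [1/8, -1/2, 1/8] . pi = 0
  [1, 1, 1] . pi = 1

Solving yields:
  pi_P = 27/65
  pi_Q = 1/5
  pi_R = 5/13

Verification (pi * P):
  27/65*1/8 + 1/5*3/8 + 5/13*3/4 = 27/65 = pi_P  (ok)
  27/65*1/8 + 1/5*1/2 + 5/13*1/8 = 1/5 = pi_Q  (ok)
  27/65*3/4 + 1/5*1/8 + 5/13*1/8 = 5/13 = pi_R  (ok)

Answer: 27/65 1/5 5/13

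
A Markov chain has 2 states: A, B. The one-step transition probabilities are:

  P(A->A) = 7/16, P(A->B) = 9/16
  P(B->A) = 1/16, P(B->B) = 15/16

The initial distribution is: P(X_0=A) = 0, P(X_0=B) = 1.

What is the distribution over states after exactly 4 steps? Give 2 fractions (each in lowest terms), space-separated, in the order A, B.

Answer: 803/8192 7389/8192

Derivation:
Propagating the distribution step by step (d_{t+1} = d_t * P):
d_0 = (A=0, B=1)
  d_1[A] = 0*7/16 + 1*1/16 = 1/16
  d_1[B] = 0*9/16 + 1*15/16 = 15/16
d_1 = (A=1/16, B=15/16)
  d_2[A] = 1/16*7/16 + 15/16*1/16 = 11/128
  d_2[B] = 1/16*9/16 + 15/16*15/16 = 117/128
d_2 = (A=11/128, B=117/128)
  d_3[A] = 11/128*7/16 + 117/128*1/16 = 97/1024
  d_3[B] = 11/128*9/16 + 117/128*15/16 = 927/1024
d_3 = (A=97/1024, B=927/1024)
  d_4[A] = 97/1024*7/16 + 927/1024*1/16 = 803/8192
  d_4[B] = 97/1024*9/16 + 927/1024*15/16 = 7389/8192
d_4 = (A=803/8192, B=7389/8192)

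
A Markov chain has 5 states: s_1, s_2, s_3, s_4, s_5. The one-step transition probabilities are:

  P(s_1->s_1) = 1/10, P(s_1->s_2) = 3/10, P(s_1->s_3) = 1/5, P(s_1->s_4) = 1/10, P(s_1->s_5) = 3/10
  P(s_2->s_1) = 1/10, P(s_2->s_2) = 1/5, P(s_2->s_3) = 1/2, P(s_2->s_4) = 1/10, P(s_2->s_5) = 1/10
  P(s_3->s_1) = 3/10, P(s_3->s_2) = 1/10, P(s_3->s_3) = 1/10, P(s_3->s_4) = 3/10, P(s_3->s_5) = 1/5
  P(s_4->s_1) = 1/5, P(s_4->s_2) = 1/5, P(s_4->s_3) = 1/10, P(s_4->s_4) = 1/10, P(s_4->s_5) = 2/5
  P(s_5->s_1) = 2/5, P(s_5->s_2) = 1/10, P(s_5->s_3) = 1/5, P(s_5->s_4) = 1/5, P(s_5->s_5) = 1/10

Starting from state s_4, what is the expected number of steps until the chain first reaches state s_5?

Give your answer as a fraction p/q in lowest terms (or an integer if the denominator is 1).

Let h_i = expected steps to first reach s_5 from state i.
Boundary: h_s_5 = 0.
First-step equations for the other states:
  h_s_1 = 1 + 1/10*h_s_1 + 3/10*h_s_2 + 1/5*h_s_3 + 1/10*h_s_4 + 3/10*h_s_5
  h_s_2 = 1 + 1/10*h_s_1 + 1/5*h_s_2 + 1/2*h_s_3 + 1/10*h_s_4 + 1/10*h_s_5
  h_s_3 = 1 + 3/10*h_s_1 + 1/10*h_s_2 + 1/10*h_s_3 + 3/10*h_s_4 + 1/5*h_s_5
  h_s_4 = 1 + 1/5*h_s_1 + 1/5*h_s_2 + 1/10*h_s_3 + 1/10*h_s_4 + 2/5*h_s_5

Substituting h_s_5 = 0 and rearranging gives the linear system (I - Q) h = 1:
  [9/10, -3/10, -1/5, -1/10] . (h_s_1, h_s_2, h_s_3, h_s_4) = 1
  [-1/10, 4/5, -1/2, -1/10] . (h_s_1, h_s_2, h_s_3, h_s_4) = 1
  [-3/10, -1/10, 9/10, -3/10] . (h_s_1, h_s_2, h_s_3, h_s_4) = 1
  [-1/5, -1/5, -1/10, 9/10] . (h_s_1, h_s_2, h_s_3, h_s_4) = 1

Solving yields:
  h_s_1 = 12980/3221
  h_s_2 = 15460/3221
  h_s_3 = 13420/3221
  h_s_4 = 11390/3221

Starting state is s_4, so the expected hitting time is h_s_4 = 11390/3221.

Answer: 11390/3221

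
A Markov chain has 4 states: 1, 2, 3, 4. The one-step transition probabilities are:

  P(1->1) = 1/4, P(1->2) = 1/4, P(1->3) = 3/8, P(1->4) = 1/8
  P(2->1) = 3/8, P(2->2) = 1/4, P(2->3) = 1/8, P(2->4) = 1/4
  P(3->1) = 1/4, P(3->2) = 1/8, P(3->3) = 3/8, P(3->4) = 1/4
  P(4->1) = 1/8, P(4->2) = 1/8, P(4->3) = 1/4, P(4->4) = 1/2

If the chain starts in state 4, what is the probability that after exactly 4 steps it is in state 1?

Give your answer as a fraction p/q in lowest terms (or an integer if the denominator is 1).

Computing P^4 by repeated multiplication:
P^1 =
  1: [1/4, 1/4, 3/8, 1/8]
  2: [3/8, 1/4, 1/8, 1/4]
  3: [1/4, 1/8, 3/8, 1/4]
  4: [1/8, 1/8, 1/4, 1/2]
P^2 =
  1: [17/64, 3/16, 19/64, 1/4]
  2: [1/4, 13/64, 9/32, 17/64]
  3: [15/64, 11/64, 5/16, 9/32]
  4: [13/64, 5/32, 9/32, 23/64]
P^3 =
  1: [31/128, 93/512, 19/64, 143/512]
  2: [31/128, 93/512, 149/512, 73/256]
  3: [121/512, 45/256, 19/64, 149/512]
  4: [115/512, 87/512, 149/512, 161/512]
P^4 =
  1: [487/2048, 729/4096, 1207/4096, 593/2048]
  2: [971/4096, 729/4096, 301/1024, 149/512]
  3: [965/4096, 723/4096, 1207/4096, 1201/4096]
  4: [475/2048, 357/2048, 1201/4096, 1231/4096]

(P^4)[4 -> 1] = 475/2048

Answer: 475/2048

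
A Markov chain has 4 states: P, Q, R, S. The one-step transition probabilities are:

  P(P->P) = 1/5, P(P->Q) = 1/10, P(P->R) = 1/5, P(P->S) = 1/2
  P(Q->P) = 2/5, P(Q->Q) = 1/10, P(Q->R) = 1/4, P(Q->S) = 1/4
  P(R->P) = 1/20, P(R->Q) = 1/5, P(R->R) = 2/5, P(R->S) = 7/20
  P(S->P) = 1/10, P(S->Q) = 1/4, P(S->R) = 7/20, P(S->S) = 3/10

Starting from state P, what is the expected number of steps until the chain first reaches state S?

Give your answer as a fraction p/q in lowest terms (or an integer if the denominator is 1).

Let h_i = expected steps to first reach S from state i.
Boundary: h_S = 0.
First-step equations for the other states:
  h_P = 1 + 1/5*h_P + 1/10*h_Q + 1/5*h_R + 1/2*h_S
  h_Q = 1 + 2/5*h_P + 1/10*h_Q + 1/4*h_R + 1/4*h_S
  h_R = 1 + 1/20*h_P + 1/5*h_Q + 2/5*h_R + 7/20*h_S

Substituting h_S = 0 and rearranging gives the linear system (I - Q) h = 1:
  [4/5, -1/10, -1/5] . (h_P, h_Q, h_R) = 1
  [-2/5, 9/10, -1/4] . (h_P, h_Q, h_R) = 1
  [-1/20, -1/5, 3/5] . (h_P, h_Q, h_R) = 1

Solving yields:
  h_P = 3180/1367
  h_Q = 4010/1367
  h_R = 3880/1367

Starting state is P, so the expected hitting time is h_P = 3180/1367.

Answer: 3180/1367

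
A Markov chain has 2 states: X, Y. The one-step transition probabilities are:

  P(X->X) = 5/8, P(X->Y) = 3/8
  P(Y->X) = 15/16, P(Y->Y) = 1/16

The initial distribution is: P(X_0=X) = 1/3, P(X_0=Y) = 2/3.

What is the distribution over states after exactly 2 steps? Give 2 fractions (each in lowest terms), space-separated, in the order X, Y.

Answer: 65/96 31/96

Derivation:
Propagating the distribution step by step (d_{t+1} = d_t * P):
d_0 = (X=1/3, Y=2/3)
  d_1[X] = 1/3*5/8 + 2/3*15/16 = 5/6
  d_1[Y] = 1/3*3/8 + 2/3*1/16 = 1/6
d_1 = (X=5/6, Y=1/6)
  d_2[X] = 5/6*5/8 + 1/6*15/16 = 65/96
  d_2[Y] = 5/6*3/8 + 1/6*1/16 = 31/96
d_2 = (X=65/96, Y=31/96)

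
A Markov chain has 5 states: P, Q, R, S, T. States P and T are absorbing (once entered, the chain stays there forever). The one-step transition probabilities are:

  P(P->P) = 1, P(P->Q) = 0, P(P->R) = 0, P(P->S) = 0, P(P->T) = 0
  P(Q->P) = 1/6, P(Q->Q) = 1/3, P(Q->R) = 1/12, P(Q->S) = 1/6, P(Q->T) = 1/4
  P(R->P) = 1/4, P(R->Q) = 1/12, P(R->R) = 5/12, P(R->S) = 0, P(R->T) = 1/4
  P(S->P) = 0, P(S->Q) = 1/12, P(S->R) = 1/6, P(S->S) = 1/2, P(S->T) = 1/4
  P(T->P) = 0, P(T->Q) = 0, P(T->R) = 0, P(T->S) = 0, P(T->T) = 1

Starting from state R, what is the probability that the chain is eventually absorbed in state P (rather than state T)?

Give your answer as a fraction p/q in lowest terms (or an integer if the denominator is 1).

Let a_i = P(absorbed in P | start in state i).
Boundary conditions: a_P = 1, a_T = 0.
For each transient state i, a_i = sum_j P(i->j) * a_j:
  a_Q = 1/6*a_P + 1/3*a_Q + 1/12*a_R + 1/6*a_S + 1/4*a_T
  a_R = 1/4*a_P + 1/12*a_Q + 5/12*a_R + 0*a_S + 1/4*a_T
  a_S = 0*a_P + 1/12*a_Q + 1/6*a_R + 1/2*a_S + 1/4*a_T

Substituting a_P = 1 and a_T = 0, rearrange to (I - Q) a = r where r[i] = P(i -> P):
  [2/3, -1/12, -1/6] . (a_Q, a_R, a_S) = 1/6
  [-1/12, 7/12, 0] . (a_Q, a_R, a_S) = 1/4
  [-1/12, -1/6, 1/2] . (a_Q, a_R, a_S) = 0

Solving yields:
  a_Q = 19/52
  a_R = 25/52
  a_S = 23/104

Starting state is R, so the absorption probability is a_R = 25/52.

Answer: 25/52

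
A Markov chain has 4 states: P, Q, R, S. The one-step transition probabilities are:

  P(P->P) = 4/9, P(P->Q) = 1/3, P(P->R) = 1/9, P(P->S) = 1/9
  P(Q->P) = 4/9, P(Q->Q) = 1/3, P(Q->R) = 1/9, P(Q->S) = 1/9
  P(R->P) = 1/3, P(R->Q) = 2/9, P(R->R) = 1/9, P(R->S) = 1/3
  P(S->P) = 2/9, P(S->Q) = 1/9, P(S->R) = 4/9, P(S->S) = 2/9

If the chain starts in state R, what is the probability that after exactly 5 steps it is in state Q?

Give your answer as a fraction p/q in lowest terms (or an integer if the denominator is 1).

Answer: 16349/59049

Derivation:
Computing P^5 by repeated multiplication:
P^1 =
  P: [4/9, 1/3, 1/9, 1/9]
  Q: [4/9, 1/3, 1/9, 1/9]
  R: [1/3, 2/9, 1/9, 1/3]
  S: [2/9, 1/9, 4/9, 2/9]
P^2 =
  P: [11/27, 8/27, 4/27, 4/27]
  Q: [11/27, 8/27, 4/27, 4/27]
  R: [29/81, 20/81, 2/9, 14/81]
  S: [28/81, 19/81, 5/27, 19/81]
P^3 =
  P: [32/81, 23/81, 13/81, 13/81]
  Q: [32/81, 23/81, 13/81, 13/81]
  R: [278/729, 197/729, 41/243, 131/729]
  S: [271/729, 190/729, 46/243, 130/729]
P^4 =
  P: [95/243, 68/243, 40/243, 40/243]
  Q: [95/243, 68/243, 40/243, 40/243]
  R: [2531/6561, 1802/6561, 374/2187, 1106/6561]
  S: [2518/6561, 1789/6561, 373/2187, 1135/6561]
P^5 =
  P: [284/729, 203/729, 121/729, 121/729]
  Q: [284/729, 203/729, 121/729, 121/729]
  R: [22910/59049, 16349/59049, 3293/19683, 9911/59049]
  S: [22855/59049, 16294/59049, 3322/19683, 9934/59049]

(P^5)[R -> Q] = 16349/59049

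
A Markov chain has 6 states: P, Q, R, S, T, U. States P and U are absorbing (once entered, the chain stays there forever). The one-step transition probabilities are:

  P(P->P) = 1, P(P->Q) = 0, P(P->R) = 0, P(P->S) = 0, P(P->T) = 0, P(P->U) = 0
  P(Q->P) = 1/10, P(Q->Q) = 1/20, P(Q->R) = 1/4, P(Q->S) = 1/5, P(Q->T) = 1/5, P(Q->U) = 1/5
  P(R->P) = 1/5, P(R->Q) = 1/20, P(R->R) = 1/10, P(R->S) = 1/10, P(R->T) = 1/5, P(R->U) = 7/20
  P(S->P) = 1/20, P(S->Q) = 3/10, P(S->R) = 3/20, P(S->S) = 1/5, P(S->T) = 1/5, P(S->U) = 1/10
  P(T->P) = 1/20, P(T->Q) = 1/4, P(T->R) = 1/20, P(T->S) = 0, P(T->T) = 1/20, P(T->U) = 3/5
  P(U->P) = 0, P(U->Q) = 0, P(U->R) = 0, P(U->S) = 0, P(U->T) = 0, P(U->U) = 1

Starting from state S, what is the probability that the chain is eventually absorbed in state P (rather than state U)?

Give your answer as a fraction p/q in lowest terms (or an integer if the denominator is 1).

Let a_i = P(absorbed in P | start in state i).
Boundary conditions: a_P = 1, a_U = 0.
For each transient state i, a_i = sum_j P(i->j) * a_j:
  a_Q = 1/10*a_P + 1/20*a_Q + 1/4*a_R + 1/5*a_S + 1/5*a_T + 1/5*a_U
  a_R = 1/5*a_P + 1/20*a_Q + 1/10*a_R + 1/10*a_S + 1/5*a_T + 7/20*a_U
  a_S = 1/20*a_P + 3/10*a_Q + 3/20*a_R + 1/5*a_S + 1/5*a_T + 1/10*a_U
  a_T = 1/20*a_P + 1/4*a_Q + 1/20*a_R + 0*a_S + 1/20*a_T + 3/5*a_U

Substituting a_P = 1 and a_U = 0, rearrange to (I - Q) a = r where r[i] = P(i -> P):
  [19/20, -1/4, -1/5, -1/5] . (a_Q, a_R, a_S, a_T) = 1/10
  [-1/20, 9/10, -1/10, -1/5] . (a_Q, a_R, a_S, a_T) = 1/5
  [-3/10, -3/20, 4/5, -1/5] . (a_Q, a_R, a_S, a_T) = 1/20
  [-1/4, -1/20, 0, 19/20] . (a_Q, a_R, a_S, a_T) = 1/20

Solving yields:
  a_Q = 10629/40093
  a_R = 11851/40093
  a_S = 20193/80186
  a_T = 5531/40093

Starting state is S, so the absorption probability is a_S = 20193/80186.

Answer: 20193/80186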